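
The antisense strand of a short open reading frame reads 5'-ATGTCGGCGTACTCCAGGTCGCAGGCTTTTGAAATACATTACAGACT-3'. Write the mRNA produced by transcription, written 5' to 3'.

5'-AGUCUGUAAUGUAUUUCAAAAGCCUGCGACCUGGAGUACGCCGACAU-3'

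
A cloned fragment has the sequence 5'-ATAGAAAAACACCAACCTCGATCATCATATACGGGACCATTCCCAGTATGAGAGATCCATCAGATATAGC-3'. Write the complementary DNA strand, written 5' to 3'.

The complement of ATAGAAAAACACCAACCTCGATCATCATATACGGGACCATTCCCAGTATGAGAGATCCATCAGATATAGC is TATCTTTTTGTGGTTGGAGCTAGTAGTATATGCCCTGGTAAGGGTCATACTCTCTAGGTAGTCTATATCG (A↔T, G↔C). DNA strands are antiparallel, so the complementary strand runs 3'→5'; reversing gives the 5'→3' form.

5'-GCTATATCTGATGGATCTCTCATACTGGGAATGGTCCCGTATATGATGATCGAGGTTGGTGTTTTTCTAT-3'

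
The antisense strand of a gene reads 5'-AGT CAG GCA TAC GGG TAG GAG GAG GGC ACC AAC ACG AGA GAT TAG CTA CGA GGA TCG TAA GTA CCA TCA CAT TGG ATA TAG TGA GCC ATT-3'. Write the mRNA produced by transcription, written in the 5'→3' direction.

5'-AAUGGCUCACUAUAUCCAAUGUGAUGGUACUUACGAUCCUCGUAGCUAAUCUCUCGUGUUGGUGCCCUCCUCCUACCCGUAUGCCUGACU-3'

The mRNA has the sequence of the coding strand (reverse complement of the template) with T→U. Reverse complement of AGTCAGGCATACGGGTAGGAGGAGGGCACCAACACGAGAGATTAGCTACGAGGATCGTAAGTACCATCACATTGGATATAGTGAGCCATT is AATGGCTCACTATATCCAATGTGATGGTACTTACGATCCTCGTAGCTAATCTCTCGTGTTGGTGCCCTCCTCCTACCCGTATGCCTGACT; then T→U.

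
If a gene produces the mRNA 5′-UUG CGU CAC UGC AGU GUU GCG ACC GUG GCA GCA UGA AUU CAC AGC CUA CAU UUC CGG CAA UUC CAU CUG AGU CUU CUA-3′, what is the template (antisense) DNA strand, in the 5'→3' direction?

5'-TAGAAGACTCAGATGGAATTGCCGGAAATGTAGGCTGTGAATTCATGCTGCCACGGTCGCAACACTGCAGTGACGCAA-3'

Replace U with T to get the coding DNA strand: TTGCGTCACTGCAGTGTTGCGACCGTGGCAGCATGAATTCACAGCCTACATTTCCGGCAATTCCATCTGAGTCTTCTA. The template strand is its reverse complement (complement AACGCAGTGACGTCACAACGCTGGCACCGTCGTACTTAAGTGTCGGATGTAAAGGCCGTTAAGGTAGACTCAGAAGAT, then reverse).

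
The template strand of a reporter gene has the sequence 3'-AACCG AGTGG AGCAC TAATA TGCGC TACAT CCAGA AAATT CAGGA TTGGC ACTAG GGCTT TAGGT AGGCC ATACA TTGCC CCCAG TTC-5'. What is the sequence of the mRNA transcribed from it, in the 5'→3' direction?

5′-UUGGCUCACCUCGUGAUUAUACGCGAUGUAGGUCUUUUAAGUCCUAACCGUGAUCCCGAAAUCCAUCCGGUAUGUAACGGGGGUCAAG-3′

Reading the template 3'→5' as shown, RNA polymerase pairs each base (A→U, T→A, G↔C) to build mRNA 5'→3' directly.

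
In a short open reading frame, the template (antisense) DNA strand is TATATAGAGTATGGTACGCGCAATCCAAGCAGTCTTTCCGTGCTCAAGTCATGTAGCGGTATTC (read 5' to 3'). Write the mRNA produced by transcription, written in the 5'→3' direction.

5′-GAAUACCGCUACAUGACUUGAGCACGGAAAGACUGCUUGGAUUGCGCGUACCAUACUCUAUAUA-3′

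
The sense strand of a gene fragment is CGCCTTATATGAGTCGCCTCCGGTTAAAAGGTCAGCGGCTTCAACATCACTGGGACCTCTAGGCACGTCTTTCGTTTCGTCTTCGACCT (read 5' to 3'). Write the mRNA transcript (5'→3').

The mRNA is synthesized from the template strand, so it matches the coding strand with T replaced by U.

5'-CGCCUUAUAUGAGUCGCCUCCGGUUAAAAGGUCAGCGGCUUCAACAUCACUGGGACCUCUAGGCACGUCUUUCGUUUCGUCUUCGACCU-3'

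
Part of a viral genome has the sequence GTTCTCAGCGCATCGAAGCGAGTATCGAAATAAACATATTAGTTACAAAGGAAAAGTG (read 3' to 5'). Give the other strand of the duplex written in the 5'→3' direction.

5'-CAAGAGTCGCGTAGCTTCGCTCATAGCTTTATTTGTATAATCAATGTTTCCTTTTCAC-3'

The strand is given 3'→5', so its complement runs 5'→3' in the same left-to-right order: pair each base A↔T, G↔C.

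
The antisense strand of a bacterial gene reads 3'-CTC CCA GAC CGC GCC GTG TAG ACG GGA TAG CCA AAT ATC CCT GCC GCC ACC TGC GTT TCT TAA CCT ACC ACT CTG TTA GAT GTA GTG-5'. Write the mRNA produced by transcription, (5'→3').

5'-GAGGGUCUGGCGCGGCACAUCUGCCCUAUCGGUUUAUAGGGACGGCGGUGGACGCAAAGAAUUGGAUGGUGAGACAAUCUACAUCAC-3'

Reading the template 3'→5' as shown, RNA polymerase pairs each base (A→U, T→A, G↔C) to build mRNA 5'→3' directly.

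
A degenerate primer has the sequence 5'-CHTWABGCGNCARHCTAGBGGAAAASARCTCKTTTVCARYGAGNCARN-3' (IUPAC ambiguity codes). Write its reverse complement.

5'-NYTGNCTCRYTGBAAAMGAGYTSTTTTCCVCTAGDYTGNCGCVTWADG-3'

Standard pairs A↔T, G↔C; ambiguity codes pair R↔Y, K↔M, W↔W, S↔S, B↔V, H↔D, N↔N. Complement (GDAWTVCGCNGTYDGATCVCCTTTTSTYGAGMAAABGTYRCTCNGTYN), then reverse for 5'→3'.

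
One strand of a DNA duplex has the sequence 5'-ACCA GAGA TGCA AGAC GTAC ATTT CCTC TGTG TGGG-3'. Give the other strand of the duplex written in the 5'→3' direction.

5'-CCCACACAGAGGAAATGTACGTCTTGCATCTCTGGT-3'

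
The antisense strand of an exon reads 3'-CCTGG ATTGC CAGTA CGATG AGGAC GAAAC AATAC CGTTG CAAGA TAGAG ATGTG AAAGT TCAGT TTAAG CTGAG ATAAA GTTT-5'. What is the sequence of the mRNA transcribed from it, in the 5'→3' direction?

Reading the template 3'→5' as shown, RNA polymerase pairs each base (A→U, T→A, G↔C) to build mRNA 5'→3' directly.

5'-GGACCUAACGGUCAUGCUACUCCUGCUUUGUUAUGGCAACGUUCUAUCUCUACACUUUCAAGUCAAAUUCGACUCUAUUUCAAA-3'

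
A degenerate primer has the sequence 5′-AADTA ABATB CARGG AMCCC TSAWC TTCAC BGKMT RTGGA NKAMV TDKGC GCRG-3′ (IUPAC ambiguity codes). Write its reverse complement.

Standard pairs A↔T, G↔C; ambiguity codes pair R↔Y, M↔K, W↔W, S↔S, B↔V, D↔H, N↔N. Complement (TTHATTVTAVGTYCCTKGGGASTWGAAGTGVCMKAYACCTNMTKBAHMCGCGYC), then reverse for 5'→3'.

5'-CYGCGCMHABKTMNTCCAYAKMCVGTGAAGWTSAGGGKTCCYTGVATVTTAHTT-3'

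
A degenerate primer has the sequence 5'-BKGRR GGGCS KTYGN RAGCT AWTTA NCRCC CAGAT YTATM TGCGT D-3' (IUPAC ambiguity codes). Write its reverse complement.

Standard pairs A↔T, G↔C; ambiguity codes pair R↔Y, M↔K, W↔W, S↔S, B↔V, D↔H, N↔N. Complement (VMCYYCCCGSMARCNYTCGATWAATNGYGGGTCTARATAKACGCAH), then reverse for 5'→3'.

5'-HACGCAKATARATCTGGGYGNTAAWTAGCTYNCRAMSGCCCYYCMV-3'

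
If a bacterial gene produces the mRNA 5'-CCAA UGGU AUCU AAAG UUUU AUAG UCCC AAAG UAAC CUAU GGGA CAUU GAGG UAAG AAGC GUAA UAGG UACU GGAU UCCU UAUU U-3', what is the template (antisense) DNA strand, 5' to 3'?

Replace U with T to get the coding DNA strand: CCAATGGTATCTAAAGTTTTATAGTCCCAAAGTAACCTATGGGACATTGAGGTAAGAAGCGTAATAGGTACTGGATTCCTTATTT. The template strand is its reverse complement (complement GGTTACCATAGATTTCAAAATATCAGGGTTTCATTGGATACCCTGTAACTCCATTCTTCGCATTATCCATGACCTAAGGAATAAA, then reverse).

5'-AAATAAGGAATCCAGTACCTATTACGCTTCTTACCTCAATGTCCCATAGGTTACTTTGGGACTATAAAACTTTAGATACCATTGG-3'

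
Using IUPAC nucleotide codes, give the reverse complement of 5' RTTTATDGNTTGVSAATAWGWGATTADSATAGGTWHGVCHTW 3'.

5′-WADGBCDWACCTATSHTAATCWCWTATTSBCAANCHATAAAY-3′

Standard pairs A↔T, G↔C; ambiguity codes pair R↔Y, W↔W, S↔S, D↔H, V↔B, N↔N. Complement (YAAATAHCNAACBSTTATWCWCTAATHSTATCCAWDCBGDAW), then reverse for 5'→3'.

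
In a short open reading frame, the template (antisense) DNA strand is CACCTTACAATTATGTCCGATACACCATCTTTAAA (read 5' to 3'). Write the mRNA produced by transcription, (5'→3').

The mRNA has the sequence of the coding strand (reverse complement of the template) with T→U. Reverse complement of CACCTTACAATTATGTCCGATACACCATCTTTAAA is TTTAAAGATGGTGTATCGGACATAATTGTAAGGTG; then T→U.

5'-UUUAAAGAUGGUGUAUCGGACAUAAUUGUAAGGUG-3'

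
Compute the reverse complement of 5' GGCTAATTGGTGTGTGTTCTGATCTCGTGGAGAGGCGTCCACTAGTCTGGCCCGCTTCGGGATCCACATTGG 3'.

Reading the sequence 3'→5' and pairing each base (A↔T, G↔C) gives the reverse complement directly.

5'-CCAATGTGGATCCCGAAGCGGGCCAGACTAGTGGACGCCTCTCCACGAGATCAGAACACACACCAATTAGCC-3'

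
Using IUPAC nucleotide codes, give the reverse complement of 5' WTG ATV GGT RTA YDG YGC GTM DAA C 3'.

5'-GTTHKACGCRCHRTAYACCBATCAW-3'

Standard pairs A↔T, G↔C; ambiguity codes pair R↔Y, M↔K, W↔W, D↔H, V↔B. Complement (WACTABCCAYATRHCRCGCAKHTTG), then reverse for 5'→3'.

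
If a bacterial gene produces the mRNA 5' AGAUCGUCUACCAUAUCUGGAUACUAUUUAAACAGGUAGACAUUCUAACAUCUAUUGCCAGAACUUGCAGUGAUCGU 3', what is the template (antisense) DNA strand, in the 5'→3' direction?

5'-ACGATCACTGCAAGTTCTGGCAATAGATGTTAGAATGTCTACCTGTTTAAATAGTATCCAGATATGGTAGACGATCT-3'

Replace U with T to get the coding DNA strand: AGATCGTCTACCATATCTGGATACTATTTAAACAGGTAGACATTCTAACATCTATTGCCAGAACTTGCAGTGATCGT. The template strand is its reverse complement (complement TCTAGCAGATGGTATAGACCTATGATAAATTTGTCCATCTGTAAGATTGTAGATAACGGTCTTGAACGTCACTAGCA, then reverse).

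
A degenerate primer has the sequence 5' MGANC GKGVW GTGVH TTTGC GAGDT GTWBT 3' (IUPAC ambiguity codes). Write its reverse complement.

5′-AVWACAHCTCGCAAADBCACWBCMCGNTCK-3′

Standard pairs A↔T, G↔C; ambiguity codes pair M↔K, W↔W, B↔V, D↔H, N↔N. Complement (KCTNGCMCBWCACBDAAACGCTCHACAWVA), then reverse for 5'→3'.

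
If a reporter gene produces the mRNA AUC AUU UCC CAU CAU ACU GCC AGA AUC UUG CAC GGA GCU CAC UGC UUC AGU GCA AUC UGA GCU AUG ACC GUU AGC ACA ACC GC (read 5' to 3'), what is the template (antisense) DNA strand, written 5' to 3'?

5'-GCGGTTGTGCTAACGGTCATAGCTCAGATTGCACTGAAGCAGTGAGCTCCGTGCAAGATTCTGGCAGTATGATGGGAAATGAT-3'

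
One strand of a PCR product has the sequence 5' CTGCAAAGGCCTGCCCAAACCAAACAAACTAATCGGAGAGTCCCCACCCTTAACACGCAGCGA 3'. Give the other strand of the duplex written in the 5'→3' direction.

5'-TCGCTGCGTGTTAAGGGTGGGGACTCTCCGATTAGTTTGTTTGGTTTGGGCAGGCCTTTGCAG-3'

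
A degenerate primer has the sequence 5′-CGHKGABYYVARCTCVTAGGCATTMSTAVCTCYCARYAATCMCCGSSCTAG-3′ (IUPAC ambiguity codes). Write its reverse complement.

5'-CTAGSSCGGKGATTRYTGRGAGBTASKAATGCCTABGAGYTBRRVTCMDCG-3'

Standard pairs A↔T, G↔C; ambiguity codes pair R↔Y, M↔K, S↔S, B↔V, H↔D. Complement (GCDMCTVRRBTYGAGBATCCGTAAKSATBGAGRGTYRTTAGKGGCSSGATC), then reverse for 5'→3'.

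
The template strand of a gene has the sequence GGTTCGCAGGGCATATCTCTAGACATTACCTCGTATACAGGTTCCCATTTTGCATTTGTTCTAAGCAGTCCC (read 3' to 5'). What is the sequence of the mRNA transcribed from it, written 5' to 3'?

5'-CCAAGCGUCCCGUAUAGAGAUCUGUAAUGGAGCAUAUGUCCAAGGGUAAAACGUAAACAAGAUUCGUCAGGG-3'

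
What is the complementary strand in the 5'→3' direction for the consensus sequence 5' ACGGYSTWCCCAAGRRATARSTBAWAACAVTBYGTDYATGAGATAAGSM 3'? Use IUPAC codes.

5'-KSCTTATCTCATRHACRVABTGTTWTVASYTATYYCTTGGGWASRCCGT-3'

Standard pairs A↔T, G↔C; ambiguity codes pair R↔Y, M↔K, W↔W, S↔S, B↔V, D↔H. Complement (TGCCRSAWGGGTTCYYTATYSAVTWTTGTBAVRCAHRTACTCTATTCSK), then reverse for 5'→3'.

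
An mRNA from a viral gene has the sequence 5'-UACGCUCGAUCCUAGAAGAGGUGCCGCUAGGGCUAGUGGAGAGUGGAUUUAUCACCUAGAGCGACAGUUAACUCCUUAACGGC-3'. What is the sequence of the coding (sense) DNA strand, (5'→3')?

The coding DNA strand has the same 5'→3' sequence as the mRNA with U replaced by T.

5'-TACGCTCGATCCTAGAAGAGGTGCCGCTAGGGCTAGTGGAGAGTGGATTTATCACCTAGAGCGACAGTTAACTCCTTAACGGC-3'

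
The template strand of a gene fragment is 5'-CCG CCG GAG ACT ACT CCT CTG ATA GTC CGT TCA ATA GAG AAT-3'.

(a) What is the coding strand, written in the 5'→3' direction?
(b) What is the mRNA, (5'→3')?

(a) 5'-ATTCTCTATTGAACGGACTATCAGAGGAGTAGTCTCCGGCGG-3'
(b) 5'-AUUCUCUAUUGAACGGACUAUCAGAGGAGUAGUCUCCGGCGG-3'

(a) The coding strand is the reverse complement of the template: complement GGCGGCCTCTGATGAGGAGACTATCAGGCAAGTTATCTCTTA, then reverse.
(b) mRNA has the coding-strand sequence with T→U.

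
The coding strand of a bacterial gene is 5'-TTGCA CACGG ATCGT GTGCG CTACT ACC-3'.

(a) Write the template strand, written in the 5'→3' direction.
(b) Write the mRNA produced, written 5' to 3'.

(a) The template strand is the reverse complement of the coding strand: complement AACGTGTGCCTAGCACACGCGATGATGG, then reverse.
(b) mRNA matches the coding strand with T→U.

(a) 5'-GGTAGTAGCGCACACGATCCGTGTGCAA-3'
(b) 5'-UUGCACACGGAUCGUGUGCGCUACUACC-3'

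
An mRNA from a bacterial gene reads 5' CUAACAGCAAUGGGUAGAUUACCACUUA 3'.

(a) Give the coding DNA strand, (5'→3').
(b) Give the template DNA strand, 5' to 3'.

(a) The coding strand matches the mRNA with U→T.
(b) The template strand is the reverse complement of the coding strand.

(a) 5'-CTAACAGCAATGGGTAGATTACCACTTA-3'
(b) 5'-TAAGTGGTAATCTACCCATTGCTGTTAG-3'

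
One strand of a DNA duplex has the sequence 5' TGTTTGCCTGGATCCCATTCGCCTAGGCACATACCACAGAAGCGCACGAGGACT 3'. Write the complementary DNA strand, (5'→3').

5'-AGTCCTCGTGCGCTTCTGTGGTATGTGCCTAGGCGAATGGGATCCAGGCAAACA-3'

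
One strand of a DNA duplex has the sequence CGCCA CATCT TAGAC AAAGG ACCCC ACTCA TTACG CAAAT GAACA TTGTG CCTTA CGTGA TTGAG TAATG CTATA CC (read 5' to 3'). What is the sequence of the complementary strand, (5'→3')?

Pairing A↔T and G↔C gives GCGGTGTAGAATCTGTTTCCTGGGGTGAGTAATGCGTTTACTTGTAACACGGAATGCACTAACTCATTACGATATGG, running 3'→5'. Reverse for the 5'→3' convention.

5′-GGTATAGCATTACTCAATCACGTAAGGCACAATGTTCATTTGCGTAATGAGTGGGGTCCTTTGTCTAAGATGTGGCG-3′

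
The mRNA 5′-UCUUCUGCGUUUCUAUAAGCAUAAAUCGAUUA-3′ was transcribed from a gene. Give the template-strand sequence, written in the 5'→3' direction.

5'-TAATCGATTTATGCTTATAGAAACGCAGAAGA-3'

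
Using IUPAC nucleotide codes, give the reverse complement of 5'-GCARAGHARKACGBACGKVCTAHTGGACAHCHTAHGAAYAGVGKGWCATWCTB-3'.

5'-VAGWATGWCMCBCTRTTCDTADGDTGTCCADTAGBMCGTVCGTMYTDCTYTGC-3'

Standard pairs A↔T, G↔C; ambiguity codes pair R↔Y, K↔M, W↔W, B↔V, H↔D. Complement (CGTYTCDTYMTGCVTGCMBGATDACCTGTDGDATDCTTRTCBCMCWGTAWGAV), then reverse for 5'→3'.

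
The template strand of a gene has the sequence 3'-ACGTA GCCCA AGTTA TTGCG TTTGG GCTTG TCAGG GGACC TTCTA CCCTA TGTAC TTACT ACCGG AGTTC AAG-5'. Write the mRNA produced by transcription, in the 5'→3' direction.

5′-UGCAUCGGGUUCAAUAACGCAAACCCGAACAGUCCCCUGGAAGAUGGGAUACAUGAAUGAUGGCCUCAAGUUC-3′

Reading the template 3'→5' as shown, RNA polymerase pairs each base (A→U, T→A, G↔C) to build mRNA 5'→3' directly.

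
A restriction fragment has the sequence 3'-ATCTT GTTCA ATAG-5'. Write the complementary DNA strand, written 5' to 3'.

5'-TAGAACAAGTTATC-3'

The strand is given 3'→5', so its complement runs 5'→3' in the same left-to-right order: pair each base A↔T, G↔C.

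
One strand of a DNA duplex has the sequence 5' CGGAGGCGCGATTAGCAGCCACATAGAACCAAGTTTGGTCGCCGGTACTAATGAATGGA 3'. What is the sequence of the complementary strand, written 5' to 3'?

5′-TCCATTCATTAGTACCGGCGACCAAACTTGGTTCTATGTGGCTGCTAATCGCGCCTCCG-3′

Pairing A↔T and G↔C gives GCCTCCGCGCTAATCGTCGGTGTATCTTGGTTCAAACCAGCGGCCATGATTACTTACCT, running 3'→5'. Reverse for the 5'→3' convention.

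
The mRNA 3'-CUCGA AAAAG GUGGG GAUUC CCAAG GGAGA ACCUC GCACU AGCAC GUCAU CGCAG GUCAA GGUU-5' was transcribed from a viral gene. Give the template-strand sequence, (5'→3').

Written 5'→3' the mRNA is UUGGAACUGGACGCUACUGCACGAUCACGCUCCAAGAGGGAACCCUUAGGGGUGGAAAAAGCUC, so the coding DNA strand is TTGGAACTGGACGCTACTGCACGATCACGCTCCAAGAGGGAACCCTTAGGGGTGGAAAAAGCTC. The template is its reverse complement.

5'-GAGCTTTTTCCACCCCTAAGGGTTCCCTCTTGGAGCGTGATCGTGCAGTAGCGTCCAGTTCCAA-3'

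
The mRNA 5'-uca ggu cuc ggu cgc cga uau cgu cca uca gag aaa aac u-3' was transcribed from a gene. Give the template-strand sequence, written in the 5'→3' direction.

5'-AGTTTTTCTCTGATGGACGATATCGGCGACCGAGACCTGA-3'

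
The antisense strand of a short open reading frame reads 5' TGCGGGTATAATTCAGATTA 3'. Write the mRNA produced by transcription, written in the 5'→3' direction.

The mRNA has the sequence of the coding strand (reverse complement of the template) with T→U. Reverse complement of TGCGGGTATAATTCAGATTA is TAATCTGAATTATACCCGCA; then T→U.

5′-UAAUCUGAAUUAUACCCGCA-3′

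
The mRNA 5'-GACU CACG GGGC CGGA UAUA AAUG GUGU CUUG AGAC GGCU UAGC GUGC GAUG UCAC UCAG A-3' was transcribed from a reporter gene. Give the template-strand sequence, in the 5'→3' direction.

Replace U with T to get the coding DNA strand: GACTCACGGGGCCGGATATAAATGGTGTCTTGAGACGGCTTAGCGTGCGATGTCACTCAGA. The template strand is its reverse complement (complement CTGAGTGCCCCGGCCTATATTTACCACAGAACTCTGCCGAATCGCACGCTACAGTGAGTCT, then reverse).

5'-TCTGAGTGACATCGCACGCTAAGCCGTCTCAAGACACCATTTATATCCGGCCCCGTGAGTC-3'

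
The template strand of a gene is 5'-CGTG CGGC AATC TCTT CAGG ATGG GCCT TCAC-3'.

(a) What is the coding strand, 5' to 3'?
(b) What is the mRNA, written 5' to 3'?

(a) 5'-GTGAAGGCCCATCCTGAAGAGATTGCCGCACG-3'
(b) 5'-GUGAAGGCCCAUCCUGAAGAGAUUGCCGCACG-3'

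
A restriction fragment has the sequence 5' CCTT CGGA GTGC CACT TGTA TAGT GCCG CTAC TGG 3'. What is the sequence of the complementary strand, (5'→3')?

5'-CCAGTAGCGGCACTATACAAGTGGCACTCCGAAGG-3'

Pairing A↔T and G↔C gives GGAAGCCTCACGGTGAACATATCACGGCGATGACC, running 3'→5'. Reverse for the 5'→3' convention.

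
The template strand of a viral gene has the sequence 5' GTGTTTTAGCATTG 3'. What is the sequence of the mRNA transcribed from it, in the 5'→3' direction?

RNA polymerase reads the template 3'→5' and synthesizes mRNA 5'→3' by base-pairing (A→U, T→A, G↔C). The complement of the template is CACAAAATCGTAAC; antiparallel, so 5'→3' the coding strand is CAATGCTAAAACAC. Replace T with U for the mRNA.

5'-CAAUGCUAAAACAC-3'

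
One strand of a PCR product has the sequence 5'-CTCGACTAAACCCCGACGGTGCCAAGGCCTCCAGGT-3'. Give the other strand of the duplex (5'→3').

The complement of CTCGACTAAACCCCGACGGTGCCAAGGCCTCCAGGT is GAGCTGATTTGGGGCTGCCACGGTTCCGGAGGTCCA (A↔T, G↔C). DNA strands are antiparallel, so the complementary strand runs 3'→5'; reversing gives the 5'→3' form.

5'-ACCTGGAGGCCTTGGCACCGTCGGGGTTTAGTCGAG-3'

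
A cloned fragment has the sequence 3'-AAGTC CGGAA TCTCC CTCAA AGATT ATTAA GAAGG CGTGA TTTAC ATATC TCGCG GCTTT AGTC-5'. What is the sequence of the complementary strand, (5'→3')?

The strand is given 3'→5', so its complement runs 5'→3' in the same left-to-right order: pair each base A↔T, G↔C.

5'-TTCAGGCCTTAGAGGGAGTTTCTAATAATTCTTCCGCACTAAATGTATAGAGCGCCGAAATCAG-3'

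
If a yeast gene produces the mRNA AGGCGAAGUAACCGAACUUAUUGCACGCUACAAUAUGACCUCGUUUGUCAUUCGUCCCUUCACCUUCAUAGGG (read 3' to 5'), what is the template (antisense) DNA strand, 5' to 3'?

5'-TCCGCTTCATTGGCTTGAATAACGTGCGATGTTATACTGGAGCAAACAGTAAGCAGGGAAGTGGAAGTATCCC-3'

Written 5'→3' the mRNA is GGGAUACUUCCACUUCCCUGCUUACUGUUUGCUCCAGUAUAACAUCGCACGUUAUUCAAGCCAAUGAAGCGGA, so the coding DNA strand is GGGATACTTCCACTTCCCTGCTTACTGTTTGCTCCAGTATAACATCGCACGTTATTCAAGCCAATGAAGCGGA. The template is its reverse complement.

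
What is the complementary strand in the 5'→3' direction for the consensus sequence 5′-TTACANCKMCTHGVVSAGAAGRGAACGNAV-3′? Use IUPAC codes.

Standard pairs A↔T, G↔C; ambiguity codes pair R↔Y, M↔K, S↔S, H↔D, V↔B, N↔N. Complement (AATGTNGMKGADCBBSTCTTCYCTTGCNTB), then reverse for 5'→3'.

5'-BTNCGTTCYCTTCTSBBCDAGKMGNTGTAA-3'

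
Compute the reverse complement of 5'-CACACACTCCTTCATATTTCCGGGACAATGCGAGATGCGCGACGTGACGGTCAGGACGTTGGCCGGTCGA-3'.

5'-TCGACCGGCCAACGTCCTGACCGTCACGTCGCGCATCTCGCATTGTCCCGGAAATATGAAGGAGTGTGTG-3'

Reading the sequence 3'→5' and pairing each base (A↔T, G↔C) gives the reverse complement directly.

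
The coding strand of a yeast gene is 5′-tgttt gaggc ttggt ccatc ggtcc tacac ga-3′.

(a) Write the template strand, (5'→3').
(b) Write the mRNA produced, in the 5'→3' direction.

(a) 5'-TCGTGTAGGACCGATGGACCAAGCCTCAAACA-3'
(b) 5′-UGUUUGAGGCUUGGUCCAUCGGUCCUACACGA-3′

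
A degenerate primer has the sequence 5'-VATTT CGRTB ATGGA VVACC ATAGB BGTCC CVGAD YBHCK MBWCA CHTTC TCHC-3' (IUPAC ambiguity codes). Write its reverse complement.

5'-GDGAGAADGTGWVKMGDVRHTCBGGGACVVCTATGGTBBTCCATVAYCGAAATB-3'

Standard pairs A↔T, G↔C; ambiguity codes pair R↔Y, M↔K, W↔W, B↔V, D↔H. Complement (BTAAAGCYAVTACCTBBTGGTATCVVCAGGGBCTHRVDGMKVWGTGDAAGAGDG), then reverse for 5'→3'.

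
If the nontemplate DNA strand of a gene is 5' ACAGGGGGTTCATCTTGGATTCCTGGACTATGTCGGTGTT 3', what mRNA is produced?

mRNA has the coding-strand sequence with U in place of T.

5′-ACAGGGGGUUCAUCUUGGAUUCCUGGACUAUGUCGGUGUU-3′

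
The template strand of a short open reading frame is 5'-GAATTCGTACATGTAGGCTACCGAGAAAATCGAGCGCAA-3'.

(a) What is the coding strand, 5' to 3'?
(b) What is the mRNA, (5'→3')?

(a) The coding strand is the reverse complement of the template: complement CTTAAGCATGTACATCCGATGGCTCTTTTAGCTCGCGTT, then reverse.
(b) mRNA has the coding-strand sequence with T→U.

(a) 5'-TTGCGCTCGATTTTCTCGGTAGCCTACATGTACGAATTC-3'
(b) 5'-UUGCGCUCGAUUUUCUCGGUAGCCUACAUGUACGAAUUC-3'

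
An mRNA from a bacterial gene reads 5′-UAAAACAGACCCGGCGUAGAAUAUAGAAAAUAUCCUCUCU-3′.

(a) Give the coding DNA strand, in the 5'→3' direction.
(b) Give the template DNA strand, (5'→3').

(a) 5'-TAAAACAGACCCGGCGTAGAATATAGAAAATATCCTCTCT-3'
(b) 5'-AGAGAGGATATTTTCTATATTCTACGCCGGGTCTGTTTTA-3'

(a) The coding strand matches the mRNA with U→T.
(b) The template strand is the reverse complement of the coding strand.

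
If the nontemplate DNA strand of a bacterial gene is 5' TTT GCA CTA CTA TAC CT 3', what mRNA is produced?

mRNA has the coding-strand sequence with U in place of T.

5′-UUUGCACUACUAUACCU-3′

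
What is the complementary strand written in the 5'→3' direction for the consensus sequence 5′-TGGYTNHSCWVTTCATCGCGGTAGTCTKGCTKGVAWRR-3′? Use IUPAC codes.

Standard pairs A↔T, G↔C; ambiguity codes pair R↔Y, K↔M, W↔W, S↔S, H↔D, V↔B, N↔N. Complement (ACCRANDSGWBAAGTAGCGCCATCAGAMCGAMCBTWYY), then reverse for 5'→3'.

5'-YYWTBCMAGCMAGACTACCGCGATGAABWGSDNARCCA-3'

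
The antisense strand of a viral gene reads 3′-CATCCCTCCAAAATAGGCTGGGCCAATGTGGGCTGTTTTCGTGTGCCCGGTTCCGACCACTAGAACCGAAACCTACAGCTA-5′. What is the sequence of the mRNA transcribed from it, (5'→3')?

Reading the template 3'→5' as shown, RNA polymerase pairs each base (A→U, T→A, G↔C) to build mRNA 5'→3' directly.

5'-GUAGGGAGGUUUUAUCCGACCCGGUUACACCCGACAAAAGCACACGGGCCAAGGCUGGUGAUCUUGGCUUUGGAUGUCGAU-3'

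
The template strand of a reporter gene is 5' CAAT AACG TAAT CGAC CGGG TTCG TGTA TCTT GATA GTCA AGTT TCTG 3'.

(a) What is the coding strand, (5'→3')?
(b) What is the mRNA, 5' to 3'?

(a) 5'-CAGAAACTTGACTATCAAGATACACGAACCCGGTCGATTACGTTATTG-3'
(b) 5′-CAGAAACUUGACUAUCAAGAUACACGAACCCGGUCGAUUACGUUAUUG-3′

(a) The coding strand is the reverse complement of the template: complement GTTATTGCATTAGCTGGCCCAAGCACATAGAACTATCAGTTCAAAGAC, then reverse.
(b) mRNA has the coding-strand sequence with T→U.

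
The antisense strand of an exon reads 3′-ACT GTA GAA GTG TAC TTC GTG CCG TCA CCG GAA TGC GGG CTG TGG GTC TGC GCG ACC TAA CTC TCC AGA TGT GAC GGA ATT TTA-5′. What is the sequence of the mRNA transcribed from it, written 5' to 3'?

Reading the template 3'→5' as shown, RNA polymerase pairs each base (A→U, T→A, G↔C) to build mRNA 5'→3' directly.

5'-UGACAUCUUCACAUGAAGCACGGCAGUGGCCUUACGCCCGACACCCAGACGCGCUGGAUUGAGAGGUCUACACUGCCUUAAAAU-3'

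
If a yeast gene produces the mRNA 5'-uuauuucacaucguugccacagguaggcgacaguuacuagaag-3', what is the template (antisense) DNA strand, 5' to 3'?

5'-CTTCTAGTAACTGTCGCCTACCTGTGGCAACGATGTGAAATAA-3'

Replace U with T to get the coding DNA strand: TTATTTCACATCGTTGCCACAGGTAGGCGACAGTTACTAGAAG. The template strand is its reverse complement (complement AATAAAGTGTAGCAACGGTGTCCATCCGCTGTCAATGATCTTC, then reverse).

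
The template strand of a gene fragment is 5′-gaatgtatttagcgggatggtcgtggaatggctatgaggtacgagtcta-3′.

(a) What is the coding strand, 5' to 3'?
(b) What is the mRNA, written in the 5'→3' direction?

(a) The coding strand is the reverse complement of the template: complement CTTACATAAATCGCCCTACCAGCACCTTACCGATACTCCATGCTCAGAT, then reverse.
(b) mRNA has the coding-strand sequence with T→U.

(a) 5'-TAGACTCGTACCTCATAGCCATTCCACGACCATCCCGCTAAATACATTC-3'
(b) 5'-UAGACUCGUACCUCAUAGCCAUUCCACGACCAUCCCGCUAAAUACAUUC-3'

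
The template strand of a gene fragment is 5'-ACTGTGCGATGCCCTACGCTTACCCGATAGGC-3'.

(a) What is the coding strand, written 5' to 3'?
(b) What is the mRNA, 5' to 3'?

(a) 5'-GCCTATCGGGTAAGCGTAGGGCATCGCACAGT-3'
(b) 5'-GCCUAUCGGGUAAGCGUAGGGCAUCGCACAGU-3'

(a) The coding strand is the reverse complement of the template: complement TGACACGCTACGGGATGCGAATGGGCTATCCG, then reverse.
(b) mRNA has the coding-strand sequence with T→U.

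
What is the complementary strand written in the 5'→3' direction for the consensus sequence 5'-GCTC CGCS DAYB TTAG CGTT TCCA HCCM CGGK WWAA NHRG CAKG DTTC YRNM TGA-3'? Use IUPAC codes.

Standard pairs A↔T, G↔C; ambiguity codes pair R↔Y, M↔K, W↔W, S↔S, B↔V, D↔H, N↔N. Complement (CGAGGCGSHTRVAATCGCAAAGGTDGGKGCCMWWTTNDYCGTMCHAAGRYNKACT), then reverse for 5'→3'.

5'-TCAKNYRGAAHCMTGCYDNTTWWMCCGKGGDTGGAAACGCTAAVRTHSGCGGAGC-3'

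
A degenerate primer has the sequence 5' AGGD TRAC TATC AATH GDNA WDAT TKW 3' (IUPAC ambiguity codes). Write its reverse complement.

5'-WMAATHWTNHCDATTGATAGTYAHCCT-3'

Standard pairs A↔T, G↔C; ambiguity codes pair R↔Y, K↔M, W↔W, D↔H, N↔N. Complement (TCCHAYTGATAGTTADCHNTWHTAAMW), then reverse for 5'→3'.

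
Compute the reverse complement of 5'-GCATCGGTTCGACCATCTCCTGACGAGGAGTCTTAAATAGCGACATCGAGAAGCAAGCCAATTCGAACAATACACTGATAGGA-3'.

Complement each base (A↔T, G↔C): CGTAGCCAAGCTGGTAGAGGACTGCTCCTCAGAATTTATCGCTGTAGCTCTTCGTTCGGTTAAGCTTGTTATGTGACTATCCT. Then reverse.

5′-TCCTATCAGTGTATTGTTCGAATTGGCTTGCTTCTCGATGTCGCTATTTAAGACTCCTCGTCAGGAGATGGTCGAACCGATGC-3′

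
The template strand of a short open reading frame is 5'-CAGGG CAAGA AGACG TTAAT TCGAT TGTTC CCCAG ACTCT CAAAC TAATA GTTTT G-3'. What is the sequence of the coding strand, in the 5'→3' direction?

5′-CAAAACTATTAGTTTGAGAGTCTGGGGAACAATCGAATTAACGTCTTCTTGCCCTG-3′

The coding strand is complementary and antiparallel to the template: take the complement (A↔T, G↔C) and reverse.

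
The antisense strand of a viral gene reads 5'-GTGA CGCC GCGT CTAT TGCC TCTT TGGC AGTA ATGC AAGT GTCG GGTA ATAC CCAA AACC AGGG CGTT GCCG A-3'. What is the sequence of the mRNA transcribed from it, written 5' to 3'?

5'-UCGGCAACGCCCUGGUUUUGGGUAUUACCCGACACUUGCAUUACUGCCAAAGAGGCAAUAGACGCGGCGUCAC-3'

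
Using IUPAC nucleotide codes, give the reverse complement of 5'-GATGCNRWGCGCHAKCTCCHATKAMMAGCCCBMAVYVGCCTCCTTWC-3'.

Standard pairs A↔T, G↔C; ambiguity codes pair R↔Y, M↔K, W↔W, B↔V, H↔D, N↔N. Complement (CTACGNYWCGCGDTMGAGGDTAMTKKTCGGGVKTBRBCGGAGGAAWG), then reverse for 5'→3'.

5'-GWAAGGAGGCBRBTKVGGGCTKKTMATDGGAGMTDGCGCWYNGCATC-3'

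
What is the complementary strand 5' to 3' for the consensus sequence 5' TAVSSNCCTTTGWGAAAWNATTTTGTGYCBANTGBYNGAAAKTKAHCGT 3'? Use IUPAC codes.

Standard pairs A↔T, G↔C; ambiguity codes pair Y↔R, K↔M, W↔W, S↔S, B↔V, H↔D, N↔N. Complement (ATBSSNGGAAACWCTTTWNTAAAACACRGVTNACVRNCTTTMAMTDGCA), then reverse for 5'→3'.

5'-ACGDTMAMTTTCNRVCANTVGRCACAAAATNWTTTCWCAAAGGNSSBTA-3'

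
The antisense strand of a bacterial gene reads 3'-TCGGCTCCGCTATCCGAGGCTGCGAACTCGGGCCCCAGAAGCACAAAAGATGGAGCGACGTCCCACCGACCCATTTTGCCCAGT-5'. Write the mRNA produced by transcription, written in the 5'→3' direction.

Reading the template 3'→5' as shown, RNA polymerase pairs each base (A→U, T→A, G↔C) to build mRNA 5'→3' directly.

5'-AGCCGAGGCGAUAGGCUCCGACGCUUGAGCCCGGGGUCUUCGUGUUUUCUACCUCGCUGCAGGGUGGCUGGGUAAAACGGGUCA-3'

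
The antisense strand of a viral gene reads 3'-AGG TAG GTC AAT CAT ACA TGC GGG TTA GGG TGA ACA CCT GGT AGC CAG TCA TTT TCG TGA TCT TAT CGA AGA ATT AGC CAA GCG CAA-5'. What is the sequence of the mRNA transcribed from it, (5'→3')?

5′-UCCAUCCAGUUAGUAUGUACGCCCAAUCCCACUUGUGGACCAUCGGUCAGUAAAAGCACUAGAAUAGCUUCUUAAUCGGUUCGCGUU-3′

Reading the template 3'→5' as shown, RNA polymerase pairs each base (A→U, T→A, G↔C) to build mRNA 5'→3' directly.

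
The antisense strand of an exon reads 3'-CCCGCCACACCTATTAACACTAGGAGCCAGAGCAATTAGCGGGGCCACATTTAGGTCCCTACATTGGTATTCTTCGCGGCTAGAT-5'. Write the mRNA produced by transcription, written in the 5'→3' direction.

5'-GGGCGGUGUGGAUAAUUGUGAUCCUCGGUCUCGUUAAUCGCCCCGGUGUAAAUCCAGGGAUGUAACCAUAAGAAGCGCCGAUCUA-3'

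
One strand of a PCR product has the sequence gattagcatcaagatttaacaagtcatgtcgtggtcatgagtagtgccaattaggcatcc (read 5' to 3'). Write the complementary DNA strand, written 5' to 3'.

The complement of GATTAGCATCAAGATTTAACAAGTCATGTCGTGGTCATGAGTAGTGCCAATTAGGCATCC is CTAATCGTAGTTCTAAATTGTTCAGTACAGCACCAGTACTCATCACGGTTAATCCGTAGG (A↔T, G↔C). DNA strands are antiparallel, so the complementary strand runs 3'→5'; reversing gives the 5'→3' form.

5'-GGATGCCTAATTGGCACTACTCATGACCACGACATGACTTGTTAAATCTTGATGCTAATC-3'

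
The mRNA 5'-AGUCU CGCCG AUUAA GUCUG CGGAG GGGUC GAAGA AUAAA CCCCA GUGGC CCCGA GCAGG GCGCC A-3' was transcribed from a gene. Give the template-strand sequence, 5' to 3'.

Replace U with T to get the coding DNA strand: AGTCTCGCCGATTAAGTCTGCGGAGGGGTCGAAGAATAAACCCCAGTGGCCCCGAGCAGGGCGCCA. The template strand is its reverse complement (complement TCAGAGCGGCTAATTCAGACGCCTCCCCAGCTTCTTATTTGGGGTCACCGGGGCTCGTCCCGCGGT, then reverse).

5'-TGGCGCCCTGCTCGGGGCCACTGGGGTTTATTCTTCGACCCCTCCGCAGACTTAATCGGCGAGACT-3'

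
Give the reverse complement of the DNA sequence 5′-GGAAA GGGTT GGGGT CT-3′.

Complement each base (A↔T, G↔C): CCTTTCCCAACCCCAGA. Then reverse.

5'-AGACCCCAACCCTTTCC-3'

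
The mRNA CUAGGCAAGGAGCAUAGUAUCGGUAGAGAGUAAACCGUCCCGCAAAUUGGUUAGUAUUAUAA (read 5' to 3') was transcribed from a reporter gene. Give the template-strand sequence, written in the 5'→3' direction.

5'-TTATAATACTAACCAATTTGCGGGACGGTTTACTCTCTACCGATACTATGCTCCTTGCCTAG-3'

Replace U with T to get the coding DNA strand: CTAGGCAAGGAGCATAGTATCGGTAGAGAGTAAACCGTCCCGCAAATTGGTTAGTATTATAA. The template strand is its reverse complement (complement GATCCGTTCCTCGTATCATAGCCATCTCTCATTTGGCAGGGCGTTTAACCAATCATAATATT, then reverse).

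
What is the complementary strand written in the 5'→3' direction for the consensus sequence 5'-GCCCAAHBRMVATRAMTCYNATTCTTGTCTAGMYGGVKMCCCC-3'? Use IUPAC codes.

Standard pairs A↔T, G↔C; ambiguity codes pair R↔Y, M↔K, B↔V, H↔D, N↔N. Complement (CGGGTTDVYKBTAYTKAGRNTAAGAACAGATCKRCCBMKGGGG), then reverse for 5'→3'.

5'-GGGGKMBCCRKCTAGACAAGAATNRGAKTYATBKYVDTTGGGC-3'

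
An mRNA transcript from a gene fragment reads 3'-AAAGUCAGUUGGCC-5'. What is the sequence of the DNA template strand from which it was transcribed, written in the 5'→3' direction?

Written 5'→3' the mRNA is CCGGUUGACUGAAA, so the coding DNA strand is CCGGTTGACTGAAA. The template is its reverse complement.

5'-TTTCAGTCAACCGG-3'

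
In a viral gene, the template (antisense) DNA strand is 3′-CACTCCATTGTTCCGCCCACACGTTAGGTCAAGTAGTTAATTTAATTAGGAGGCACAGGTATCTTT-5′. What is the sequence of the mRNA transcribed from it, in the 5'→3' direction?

Reading the template 3'→5' as shown, RNA polymerase pairs each base (A→U, T→A, G↔C) to build mRNA 5'→3' directly.

5'-GUGAGGUAACAAGGCGGGUGUGCAAUCCAGUUCAUCAAUUAAAUUAAUCCUCCGUGUCCAUAGAAA-3'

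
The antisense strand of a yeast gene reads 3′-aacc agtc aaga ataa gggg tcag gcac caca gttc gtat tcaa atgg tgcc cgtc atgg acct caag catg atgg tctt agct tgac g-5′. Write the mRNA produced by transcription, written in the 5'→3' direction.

5'-UUGGUCAGUUCUUAUUCCCCAGUCCGUGGUGUCAAGCAUAAGUUUACCACGGGCAGUACCUGGAGUUCGUACUACCAGAAUCGAACUGC-3'

Reading the template 3'→5' as shown, RNA polymerase pairs each base (A→U, T→A, G↔C) to build mRNA 5'→3' directly.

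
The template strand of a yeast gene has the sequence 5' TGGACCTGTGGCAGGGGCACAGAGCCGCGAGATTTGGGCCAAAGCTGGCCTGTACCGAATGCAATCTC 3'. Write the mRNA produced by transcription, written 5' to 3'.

5'-GAGAUUGCAUUCGGUACAGGCCAGCUUUGGCCCAAAUCUCGCGGCUCUGUGCCCCUGCCACAGGUCCA-3'

The mRNA has the sequence of the coding strand (reverse complement of the template) with T→U. Reverse complement of TGGACCTGTGGCAGGGGCACAGAGCCGCGAGATTTGGGCCAAAGCTGGCCTGTACCGAATGCAATCTC is GAGATTGCATTCGGTACAGGCCAGCTTTGGCCCAAATCTCGCGGCTCTGTGCCCCTGCCACAGGTCCA; then T→U.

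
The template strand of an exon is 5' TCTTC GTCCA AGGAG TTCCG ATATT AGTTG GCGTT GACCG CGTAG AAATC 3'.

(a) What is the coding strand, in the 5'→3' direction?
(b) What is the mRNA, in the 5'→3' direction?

(a) The coding strand is the reverse complement of the template: complement AGAAGCAGGTTCCTCAAGGCTATAATCAACCGCAACTGGCGCATCTTTAG, then reverse.
(b) mRNA has the coding-strand sequence with T→U.

(a) 5'-GATTTCTACGCGGTCAACGCCAACTAATATCGGAACTCCTTGGACGAAGA-3'
(b) 5'-GAUUUCUACGCGGUCAACGCCAACUAAUAUCGGAACUCCUUGGACGAAGA-3'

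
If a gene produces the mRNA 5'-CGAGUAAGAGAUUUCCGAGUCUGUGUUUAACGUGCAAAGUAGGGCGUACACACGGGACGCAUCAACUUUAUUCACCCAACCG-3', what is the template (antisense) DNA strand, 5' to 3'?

5'-CGGTTGGGTGAATAAAGTTGATGCGTCCCGTGTGTACGCCCTACTTTGCACGTTAAACACAGACTCGGAAATCTCTTACTCG-3'

Replace U with T to get the coding DNA strand: CGAGTAAGAGATTTCCGAGTCTGTGTTTAACGTGCAAAGTAGGGCGTACACACGGGACGCATCAACTTTATTCACCCAACCG. The template strand is its reverse complement (complement GCTCATTCTCTAAAGGCTCAGACACAAATTGCACGTTTCATCCCGCATGTGTGCCCTGCGTAGTTGAAATAAGTGGGTTGGC, then reverse).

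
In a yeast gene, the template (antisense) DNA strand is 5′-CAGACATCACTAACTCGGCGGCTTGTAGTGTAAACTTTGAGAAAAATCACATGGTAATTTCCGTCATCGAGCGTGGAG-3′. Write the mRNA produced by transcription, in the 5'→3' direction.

5'-CUCCACGCUCGAUGACGGAAAUUACCAUGUGAUUUUUCUCAAAGUUUACACUACAAGCCGCCGAGUUAGUGAUGUCUG-3'

The mRNA has the sequence of the coding strand (reverse complement of the template) with T→U. Reverse complement of CAGACATCACTAACTCGGCGGCTTGTAGTGTAAACTTTGAGAAAAATCACATGGTAATTTCCGTCATCGAGCGTGGAG is CTCCACGCTCGATGACGGAAATTACCATGTGATTTTTCTCAAAGTTTACACTACAAGCCGCCGAGTTAGTGATGTCTG; then T→U.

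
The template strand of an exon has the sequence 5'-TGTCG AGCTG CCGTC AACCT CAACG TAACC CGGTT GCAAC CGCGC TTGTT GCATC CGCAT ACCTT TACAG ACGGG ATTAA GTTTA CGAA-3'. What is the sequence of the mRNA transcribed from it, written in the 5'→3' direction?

5'-UUCGUAAACUUAAUCCCGUCUGUAAAGGUAUGCGGAUGCAACAAGCGCGGUUGCAACCGGGUUACGUUGAGGUUGACGGCAGCUCGACA-3'

The mRNA has the sequence of the coding strand (reverse complement of the template) with T→U. Reverse complement of TGTCGAGCTGCCGTCAACCTCAACGTAACCCGGTTGCAACCGCGCTTGTTGCATCCGCATACCTTTACAGACGGGATTAAGTTTACGAA is TTCGTAAACTTAATCCCGTCTGTAAAGGTATGCGGATGCAACAAGCGCGGTTGCAACCGGGTTACGTTGAGGTTGACGGCAGCTCGACA; then T→U.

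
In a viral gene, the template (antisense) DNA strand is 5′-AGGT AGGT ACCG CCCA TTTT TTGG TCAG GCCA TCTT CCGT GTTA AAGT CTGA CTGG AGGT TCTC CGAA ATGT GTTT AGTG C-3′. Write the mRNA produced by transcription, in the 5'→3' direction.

5'-GCACUAAACACAUUUCGGAGAACCUCCAGUCAGACUUUAACACGGAAGAUGGCCUGACCAAAAAAUGGGCGGUACCUACCU-3'

RNA polymerase reads the template 3'→5' and synthesizes mRNA 5'→3' by base-pairing (A→U, T→A, G↔C). The complement of the template is TCCATCCATGGCGGGTAAAAAACCAGTCCGGTAGAAGGCACAATTTCAGACTGACCTCCAAGAGGCTTTACACAAATCACG; antiparallel, so 5'→3' the coding strand is GCACTAAACACATTTCGGAGAACCTCCAGTCAGACTTTAACACGGAAGATGGCCTGACCAAAAAATGGGCGGTACCTACCT. Replace T with U for the mRNA.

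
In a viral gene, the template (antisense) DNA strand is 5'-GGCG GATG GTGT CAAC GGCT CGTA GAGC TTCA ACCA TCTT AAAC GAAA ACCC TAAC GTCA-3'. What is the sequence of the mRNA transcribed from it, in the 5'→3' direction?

5'-UGACGUUAGGGUUUUCGUUUAAGAUGGUUGAAGCUCUACGAGCCGUUGACACCAUCCGCC-3'

RNA polymerase reads the template 3'→5' and synthesizes mRNA 5'→3' by base-pairing (A→U, T→A, G↔C). The complement of the template is CCGCCTACCACAGTTGCCGAGCATCTCGAAGTTGGTAGAATTTGCTTTTGGGATTGCAGT; antiparallel, so 5'→3' the coding strand is TGACGTTAGGGTTTTCGTTTAAGATGGTTGAAGCTCTACGAGCCGTTGACACCATCCGCC. Replace T with U for the mRNA.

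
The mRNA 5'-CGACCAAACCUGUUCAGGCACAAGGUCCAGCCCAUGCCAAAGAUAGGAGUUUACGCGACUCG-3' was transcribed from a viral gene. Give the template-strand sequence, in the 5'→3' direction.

Replace U with T to get the coding DNA strand: CGACCAAACCTGTTCAGGCACAAGGTCCAGCCCATGCCAAAGATAGGAGTTTACGCGACTCG. The template strand is its reverse complement (complement GCTGGTTTGGACAAGTCCGTGTTCCAGGTCGGGTACGGTTTCTATCCTCAAATGCGCTGAGC, then reverse).

5'-CGAGTCGCGTAAACTCCTATCTTTGGCATGGGCTGGACCTTGTGCCTGAACAGGTTTGGTCG-3'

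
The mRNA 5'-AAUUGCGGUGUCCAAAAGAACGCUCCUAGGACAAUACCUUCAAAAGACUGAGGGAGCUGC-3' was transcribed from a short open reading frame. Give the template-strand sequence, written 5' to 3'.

Replace U with T to get the coding DNA strand: AATTGCGGTGTCCAAAAGAACGCTCCTAGGACAATACCTTCAAAAGACTGAGGGAGCTGC. The template strand is its reverse complement (complement TTAACGCCACAGGTTTTCTTGCGAGGATCCTGTTATGGAAGTTTTCTGACTCCCTCGACG, then reverse).

5'-GCAGCTCCCTCAGTCTTTTGAAGGTATTGTCCTAGGAGCGTTCTTTTGGACACCGCAATT-3'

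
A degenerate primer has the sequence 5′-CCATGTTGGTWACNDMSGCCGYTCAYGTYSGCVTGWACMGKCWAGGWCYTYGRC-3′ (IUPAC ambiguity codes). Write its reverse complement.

Standard pairs A↔T, G↔C; ambiguity codes pair R↔Y, M↔K, W↔W, S↔S, D↔H, V↔B, N↔N. Complement (GGTACAACCAWTGNHKSCGGCRAGTRCARSCGBACWTGKCMGWTCCWGRARCYG), then reverse for 5'→3'.

5'-GYCRARGWCCTWGMCKGTWCABGCSRACRTGARCGGCSKHNGTWACCAACATGG-3'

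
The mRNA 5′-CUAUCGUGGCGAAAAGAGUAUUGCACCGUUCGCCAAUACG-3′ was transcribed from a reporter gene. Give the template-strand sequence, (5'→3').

Replace U with T to get the coding DNA strand: CTATCGTGGCGAAAAGAGTATTGCACCGTTCGCCAATACG. The template strand is its reverse complement (complement GATAGCACCGCTTTTCTCATAACGTGGCAAGCGGTTATGC, then reverse).

5'-CGTATTGGCGAACGGTGCAATACTCTTTTCGCCACGATAG-3'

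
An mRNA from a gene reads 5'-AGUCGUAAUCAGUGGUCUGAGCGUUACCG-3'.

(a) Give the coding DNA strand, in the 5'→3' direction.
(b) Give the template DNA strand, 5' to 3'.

(a) The coding strand matches the mRNA with U→T.
(b) The template strand is the reverse complement of the coding strand.

(a) 5′-AGTCGTAATCAGTGGTCTGAGCGTTACCG-3′
(b) 5'-CGGTAACGCTCAGACCACTGATTACGACT-3'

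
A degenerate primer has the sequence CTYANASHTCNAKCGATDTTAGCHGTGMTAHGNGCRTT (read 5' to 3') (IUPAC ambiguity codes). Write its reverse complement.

Standard pairs A↔T, G↔C; ambiguity codes pair R↔Y, M↔K, S↔S, D↔H, N↔N. Complement (GARTNTSDAGNTMGCTAHAATCGDCACKATDCNCGYAA), then reverse for 5'→3'.

5'-AAYGCNCDTAKCACDGCTAAHATCGMTNGADSTNTRAG-3'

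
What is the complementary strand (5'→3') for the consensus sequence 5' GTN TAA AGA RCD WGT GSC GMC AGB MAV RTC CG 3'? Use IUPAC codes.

Standard pairs A↔T, G↔C; ambiguity codes pair R↔Y, M↔K, W↔W, S↔S, B↔V, D↔H, N↔N. Complement (CANATTTCTYGHWCACSGCKGTCVKTBYAGGC), then reverse for 5'→3'.

5'-CGGAYBTKVCTGKCGSCACWHGYTCTTTANAC-3'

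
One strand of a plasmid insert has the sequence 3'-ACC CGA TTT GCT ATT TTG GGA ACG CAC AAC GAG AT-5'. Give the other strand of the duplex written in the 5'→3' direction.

The strand is given 3'→5', so its complement runs 5'→3' in the same left-to-right order: pair each base A↔T, G↔C.

5'-TGGGCTAAACGATAAAACCCTTGCGTGTTGCTCTA-3'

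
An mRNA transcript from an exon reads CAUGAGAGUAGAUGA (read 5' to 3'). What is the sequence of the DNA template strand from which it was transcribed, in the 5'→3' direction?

Replace U with T to get the coding DNA strand: CATGAGAGTAGATGA. The template strand is its reverse complement (complement GTACTCTCATCTACT, then reverse).

5'-TCATCTACTCTCATG-3'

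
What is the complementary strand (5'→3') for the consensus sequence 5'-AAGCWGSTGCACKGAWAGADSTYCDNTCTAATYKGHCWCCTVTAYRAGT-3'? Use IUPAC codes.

Standard pairs A↔T, G↔C; ambiguity codes pair R↔Y, K↔M, W↔W, S↔S, D↔H, V↔B, N↔N. Complement (TTCGWCSACGTGMCTWTCTHSARGHNAGATTARMCDGWGGABATRYTCA), then reverse for 5'→3'.

5'-ACTYRTABAGGWGDCMRATTAGANHGRASHTCTWTCMGTGCASCWGCTT-3'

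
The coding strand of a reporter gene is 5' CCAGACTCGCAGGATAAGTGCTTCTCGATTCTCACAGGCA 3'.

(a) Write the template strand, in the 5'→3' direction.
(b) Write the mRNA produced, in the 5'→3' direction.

(a) 5'-TGCCTGTGAGAATCGAGAAGCACTTATCCTGCGAGTCTGG-3'
(b) 5'-CCAGACUCGCAGGAUAAGUGCUUCUCGAUUCUCACAGGCA-3'

(a) The template strand is the reverse complement of the coding strand: complement GGTCTGAGCGTCCTATTCACGAAGAGCTAAGAGTGTCCGT, then reverse.
(b) mRNA matches the coding strand with T→U.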